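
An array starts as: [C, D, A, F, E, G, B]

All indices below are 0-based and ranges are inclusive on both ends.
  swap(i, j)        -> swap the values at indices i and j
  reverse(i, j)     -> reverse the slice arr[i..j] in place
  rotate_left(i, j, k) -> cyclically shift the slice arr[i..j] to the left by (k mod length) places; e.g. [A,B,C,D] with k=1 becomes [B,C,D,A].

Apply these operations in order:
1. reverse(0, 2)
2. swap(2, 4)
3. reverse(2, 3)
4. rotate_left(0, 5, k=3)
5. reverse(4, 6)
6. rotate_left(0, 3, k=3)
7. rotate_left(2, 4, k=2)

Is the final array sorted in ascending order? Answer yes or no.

Answer: no

Derivation:
After 1 (reverse(0, 2)): [A, D, C, F, E, G, B]
After 2 (swap(2, 4)): [A, D, E, F, C, G, B]
After 3 (reverse(2, 3)): [A, D, F, E, C, G, B]
After 4 (rotate_left(0, 5, k=3)): [E, C, G, A, D, F, B]
After 5 (reverse(4, 6)): [E, C, G, A, B, F, D]
After 6 (rotate_left(0, 3, k=3)): [A, E, C, G, B, F, D]
After 7 (rotate_left(2, 4, k=2)): [A, E, B, C, G, F, D]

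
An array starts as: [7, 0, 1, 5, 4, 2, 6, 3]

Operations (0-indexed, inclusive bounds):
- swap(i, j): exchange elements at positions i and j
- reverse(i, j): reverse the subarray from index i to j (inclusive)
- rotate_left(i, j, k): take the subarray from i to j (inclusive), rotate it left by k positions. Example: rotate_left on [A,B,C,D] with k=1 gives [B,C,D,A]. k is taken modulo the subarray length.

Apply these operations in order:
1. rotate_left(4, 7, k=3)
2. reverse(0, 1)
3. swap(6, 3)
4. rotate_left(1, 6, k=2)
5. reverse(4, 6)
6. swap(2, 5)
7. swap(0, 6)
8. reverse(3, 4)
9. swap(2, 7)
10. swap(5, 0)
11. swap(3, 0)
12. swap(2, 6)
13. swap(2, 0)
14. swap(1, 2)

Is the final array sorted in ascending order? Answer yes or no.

After 1 (rotate_left(4, 7, k=3)): [7, 0, 1, 5, 3, 4, 2, 6]
After 2 (reverse(0, 1)): [0, 7, 1, 5, 3, 4, 2, 6]
After 3 (swap(6, 3)): [0, 7, 1, 2, 3, 4, 5, 6]
After 4 (rotate_left(1, 6, k=2)): [0, 2, 3, 4, 5, 7, 1, 6]
After 5 (reverse(4, 6)): [0, 2, 3, 4, 1, 7, 5, 6]
After 6 (swap(2, 5)): [0, 2, 7, 4, 1, 3, 5, 6]
After 7 (swap(0, 6)): [5, 2, 7, 4, 1, 3, 0, 6]
After 8 (reverse(3, 4)): [5, 2, 7, 1, 4, 3, 0, 6]
After 9 (swap(2, 7)): [5, 2, 6, 1, 4, 3, 0, 7]
After 10 (swap(5, 0)): [3, 2, 6, 1, 4, 5, 0, 7]
After 11 (swap(3, 0)): [1, 2, 6, 3, 4, 5, 0, 7]
After 12 (swap(2, 6)): [1, 2, 0, 3, 4, 5, 6, 7]
After 13 (swap(2, 0)): [0, 2, 1, 3, 4, 5, 6, 7]
After 14 (swap(1, 2)): [0, 1, 2, 3, 4, 5, 6, 7]

Answer: yes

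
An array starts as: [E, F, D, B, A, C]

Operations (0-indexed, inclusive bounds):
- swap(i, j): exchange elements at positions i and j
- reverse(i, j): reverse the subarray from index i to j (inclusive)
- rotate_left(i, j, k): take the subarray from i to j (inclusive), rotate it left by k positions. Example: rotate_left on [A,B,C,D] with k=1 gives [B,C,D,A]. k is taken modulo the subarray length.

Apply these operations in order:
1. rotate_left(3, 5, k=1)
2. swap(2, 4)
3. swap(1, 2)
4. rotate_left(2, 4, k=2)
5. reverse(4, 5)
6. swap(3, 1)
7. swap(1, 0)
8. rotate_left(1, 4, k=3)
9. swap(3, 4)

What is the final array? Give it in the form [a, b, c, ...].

Answer: [F, B, E, C, D, A]

Derivation:
After 1 (rotate_left(3, 5, k=1)): [E, F, D, A, C, B]
After 2 (swap(2, 4)): [E, F, C, A, D, B]
After 3 (swap(1, 2)): [E, C, F, A, D, B]
After 4 (rotate_left(2, 4, k=2)): [E, C, D, F, A, B]
After 5 (reverse(4, 5)): [E, C, D, F, B, A]
After 6 (swap(3, 1)): [E, F, D, C, B, A]
After 7 (swap(1, 0)): [F, E, D, C, B, A]
After 8 (rotate_left(1, 4, k=3)): [F, B, E, D, C, A]
After 9 (swap(3, 4)): [F, B, E, C, D, A]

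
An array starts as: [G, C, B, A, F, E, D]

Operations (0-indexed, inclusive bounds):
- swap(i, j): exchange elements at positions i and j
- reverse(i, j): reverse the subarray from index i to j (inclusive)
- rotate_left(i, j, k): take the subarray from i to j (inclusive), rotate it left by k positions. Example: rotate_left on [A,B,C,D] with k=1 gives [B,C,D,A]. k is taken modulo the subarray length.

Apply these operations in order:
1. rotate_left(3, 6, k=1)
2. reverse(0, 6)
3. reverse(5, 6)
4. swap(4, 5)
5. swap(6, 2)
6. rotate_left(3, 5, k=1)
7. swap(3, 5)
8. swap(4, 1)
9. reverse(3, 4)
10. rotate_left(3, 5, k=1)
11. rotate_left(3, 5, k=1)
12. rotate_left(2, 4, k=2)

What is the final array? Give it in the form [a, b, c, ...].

After 1 (rotate_left(3, 6, k=1)): [G, C, B, F, E, D, A]
After 2 (reverse(0, 6)): [A, D, E, F, B, C, G]
After 3 (reverse(5, 6)): [A, D, E, F, B, G, C]
After 4 (swap(4, 5)): [A, D, E, F, G, B, C]
After 5 (swap(6, 2)): [A, D, C, F, G, B, E]
After 6 (rotate_left(3, 5, k=1)): [A, D, C, G, B, F, E]
After 7 (swap(3, 5)): [A, D, C, F, B, G, E]
After 8 (swap(4, 1)): [A, B, C, F, D, G, E]
After 9 (reverse(3, 4)): [A, B, C, D, F, G, E]
After 10 (rotate_left(3, 5, k=1)): [A, B, C, F, G, D, E]
After 11 (rotate_left(3, 5, k=1)): [A, B, C, G, D, F, E]
After 12 (rotate_left(2, 4, k=2)): [A, B, D, C, G, F, E]

Answer: [A, B, D, C, G, F, E]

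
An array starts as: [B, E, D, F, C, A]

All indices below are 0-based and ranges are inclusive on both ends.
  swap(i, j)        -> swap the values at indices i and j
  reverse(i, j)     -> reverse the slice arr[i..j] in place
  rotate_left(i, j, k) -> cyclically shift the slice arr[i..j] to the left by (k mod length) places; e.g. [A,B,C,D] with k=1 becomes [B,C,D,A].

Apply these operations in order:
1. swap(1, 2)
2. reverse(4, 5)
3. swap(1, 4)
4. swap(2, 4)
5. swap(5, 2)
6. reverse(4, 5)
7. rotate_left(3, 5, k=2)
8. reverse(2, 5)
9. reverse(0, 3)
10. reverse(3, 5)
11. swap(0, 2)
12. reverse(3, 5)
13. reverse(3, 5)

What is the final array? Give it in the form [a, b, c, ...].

Answer: [A, D, F, C, E, B]

Derivation:
After 1 (swap(1, 2)): [B, D, E, F, C, A]
After 2 (reverse(4, 5)): [B, D, E, F, A, C]
After 3 (swap(1, 4)): [B, A, E, F, D, C]
After 4 (swap(2, 4)): [B, A, D, F, E, C]
After 5 (swap(5, 2)): [B, A, C, F, E, D]
After 6 (reverse(4, 5)): [B, A, C, F, D, E]
After 7 (rotate_left(3, 5, k=2)): [B, A, C, E, F, D]
After 8 (reverse(2, 5)): [B, A, D, F, E, C]
After 9 (reverse(0, 3)): [F, D, A, B, E, C]
After 10 (reverse(3, 5)): [F, D, A, C, E, B]
After 11 (swap(0, 2)): [A, D, F, C, E, B]
After 12 (reverse(3, 5)): [A, D, F, B, E, C]
After 13 (reverse(3, 5)): [A, D, F, C, E, B]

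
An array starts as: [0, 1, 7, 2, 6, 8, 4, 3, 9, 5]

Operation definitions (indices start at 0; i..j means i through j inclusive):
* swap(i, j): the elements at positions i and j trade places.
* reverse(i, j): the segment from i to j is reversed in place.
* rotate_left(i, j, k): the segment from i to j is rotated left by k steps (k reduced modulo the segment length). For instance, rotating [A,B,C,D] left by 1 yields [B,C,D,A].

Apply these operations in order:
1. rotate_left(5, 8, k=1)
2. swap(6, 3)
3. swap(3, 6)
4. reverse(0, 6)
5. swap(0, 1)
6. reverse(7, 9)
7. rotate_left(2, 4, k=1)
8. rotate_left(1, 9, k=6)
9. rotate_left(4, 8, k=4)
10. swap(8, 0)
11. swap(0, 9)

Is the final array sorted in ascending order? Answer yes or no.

Answer: no

Derivation:
After 1 (rotate_left(5, 8, k=1)): [0, 1, 7, 2, 6, 4, 3, 9, 8, 5]
After 2 (swap(6, 3)): [0, 1, 7, 3, 6, 4, 2, 9, 8, 5]
After 3 (swap(3, 6)): [0, 1, 7, 2, 6, 4, 3, 9, 8, 5]
After 4 (reverse(0, 6)): [3, 4, 6, 2, 7, 1, 0, 9, 8, 5]
After 5 (swap(0, 1)): [4, 3, 6, 2, 7, 1, 0, 9, 8, 5]
After 6 (reverse(7, 9)): [4, 3, 6, 2, 7, 1, 0, 5, 8, 9]
After 7 (rotate_left(2, 4, k=1)): [4, 3, 2, 7, 6, 1, 0, 5, 8, 9]
After 8 (rotate_left(1, 9, k=6)): [4, 5, 8, 9, 3, 2, 7, 6, 1, 0]
After 9 (rotate_left(4, 8, k=4)): [4, 5, 8, 9, 1, 3, 2, 7, 6, 0]
After 10 (swap(8, 0)): [6, 5, 8, 9, 1, 3, 2, 7, 4, 0]
After 11 (swap(0, 9)): [0, 5, 8, 9, 1, 3, 2, 7, 4, 6]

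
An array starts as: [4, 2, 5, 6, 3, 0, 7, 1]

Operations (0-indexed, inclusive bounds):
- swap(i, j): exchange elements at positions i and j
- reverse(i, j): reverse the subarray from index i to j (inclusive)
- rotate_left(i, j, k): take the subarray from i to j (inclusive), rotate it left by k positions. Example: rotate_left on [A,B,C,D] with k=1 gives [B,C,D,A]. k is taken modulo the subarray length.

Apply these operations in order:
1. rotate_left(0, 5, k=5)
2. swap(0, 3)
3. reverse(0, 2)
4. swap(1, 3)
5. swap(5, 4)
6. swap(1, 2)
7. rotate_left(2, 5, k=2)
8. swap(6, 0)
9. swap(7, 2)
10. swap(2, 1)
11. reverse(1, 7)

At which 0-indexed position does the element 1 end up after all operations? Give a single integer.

After 1 (rotate_left(0, 5, k=5)): [0, 4, 2, 5, 6, 3, 7, 1]
After 2 (swap(0, 3)): [5, 4, 2, 0, 6, 3, 7, 1]
After 3 (reverse(0, 2)): [2, 4, 5, 0, 6, 3, 7, 1]
After 4 (swap(1, 3)): [2, 0, 5, 4, 6, 3, 7, 1]
After 5 (swap(5, 4)): [2, 0, 5, 4, 3, 6, 7, 1]
After 6 (swap(1, 2)): [2, 5, 0, 4, 3, 6, 7, 1]
After 7 (rotate_left(2, 5, k=2)): [2, 5, 3, 6, 0, 4, 7, 1]
After 8 (swap(6, 0)): [7, 5, 3, 6, 0, 4, 2, 1]
After 9 (swap(7, 2)): [7, 5, 1, 6, 0, 4, 2, 3]
After 10 (swap(2, 1)): [7, 1, 5, 6, 0, 4, 2, 3]
After 11 (reverse(1, 7)): [7, 3, 2, 4, 0, 6, 5, 1]

Answer: 7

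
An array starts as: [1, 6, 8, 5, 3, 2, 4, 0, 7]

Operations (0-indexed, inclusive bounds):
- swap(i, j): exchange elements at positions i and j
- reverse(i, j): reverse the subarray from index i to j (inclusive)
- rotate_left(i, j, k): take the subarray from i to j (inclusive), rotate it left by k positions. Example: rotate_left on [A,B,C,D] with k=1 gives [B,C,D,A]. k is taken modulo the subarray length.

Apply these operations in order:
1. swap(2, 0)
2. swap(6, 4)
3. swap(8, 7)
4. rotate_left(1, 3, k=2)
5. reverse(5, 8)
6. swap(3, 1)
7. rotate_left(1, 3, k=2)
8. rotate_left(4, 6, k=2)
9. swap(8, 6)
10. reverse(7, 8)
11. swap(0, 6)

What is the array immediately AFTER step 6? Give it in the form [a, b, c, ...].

After 1 (swap(2, 0)): [8, 6, 1, 5, 3, 2, 4, 0, 7]
After 2 (swap(6, 4)): [8, 6, 1, 5, 4, 2, 3, 0, 7]
After 3 (swap(8, 7)): [8, 6, 1, 5, 4, 2, 3, 7, 0]
After 4 (rotate_left(1, 3, k=2)): [8, 5, 6, 1, 4, 2, 3, 7, 0]
After 5 (reverse(5, 8)): [8, 5, 6, 1, 4, 0, 7, 3, 2]
After 6 (swap(3, 1)): [8, 1, 6, 5, 4, 0, 7, 3, 2]

Answer: [8, 1, 6, 5, 4, 0, 7, 3, 2]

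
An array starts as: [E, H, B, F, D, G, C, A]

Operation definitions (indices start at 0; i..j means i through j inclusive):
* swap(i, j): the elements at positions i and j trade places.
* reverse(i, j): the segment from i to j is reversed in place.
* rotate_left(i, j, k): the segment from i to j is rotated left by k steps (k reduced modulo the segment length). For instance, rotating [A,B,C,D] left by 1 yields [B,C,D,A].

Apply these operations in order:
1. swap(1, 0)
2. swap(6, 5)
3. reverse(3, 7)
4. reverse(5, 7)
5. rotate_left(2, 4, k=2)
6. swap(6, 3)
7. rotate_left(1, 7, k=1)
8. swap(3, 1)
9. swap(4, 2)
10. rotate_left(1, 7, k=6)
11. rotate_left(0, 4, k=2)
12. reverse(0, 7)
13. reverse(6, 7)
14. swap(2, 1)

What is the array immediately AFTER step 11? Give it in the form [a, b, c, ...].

Answer: [A, F, G, H, E, D, B, C]

Derivation:
After 1 (swap(1, 0)): [H, E, B, F, D, G, C, A]
After 2 (swap(6, 5)): [H, E, B, F, D, C, G, A]
After 3 (reverse(3, 7)): [H, E, B, A, G, C, D, F]
After 4 (reverse(5, 7)): [H, E, B, A, G, F, D, C]
After 5 (rotate_left(2, 4, k=2)): [H, E, G, B, A, F, D, C]
After 6 (swap(6, 3)): [H, E, G, D, A, F, B, C]
After 7 (rotate_left(1, 7, k=1)): [H, G, D, A, F, B, C, E]
After 8 (swap(3, 1)): [H, A, D, G, F, B, C, E]
After 9 (swap(4, 2)): [H, A, F, G, D, B, C, E]
After 10 (rotate_left(1, 7, k=6)): [H, E, A, F, G, D, B, C]
After 11 (rotate_left(0, 4, k=2)): [A, F, G, H, E, D, B, C]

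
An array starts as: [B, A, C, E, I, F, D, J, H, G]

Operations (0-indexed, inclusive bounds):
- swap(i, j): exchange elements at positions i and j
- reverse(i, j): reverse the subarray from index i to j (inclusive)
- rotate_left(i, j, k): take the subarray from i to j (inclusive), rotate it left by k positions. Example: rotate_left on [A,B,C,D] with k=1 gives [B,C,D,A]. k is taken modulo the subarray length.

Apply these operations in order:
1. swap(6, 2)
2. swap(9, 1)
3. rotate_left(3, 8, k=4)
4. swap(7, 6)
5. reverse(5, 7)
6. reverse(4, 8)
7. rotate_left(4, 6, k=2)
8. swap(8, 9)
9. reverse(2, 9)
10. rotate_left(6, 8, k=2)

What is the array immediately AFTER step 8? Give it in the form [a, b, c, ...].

Answer: [B, G, D, J, F, C, E, I, A, H]

Derivation:
After 1 (swap(6, 2)): [B, A, D, E, I, F, C, J, H, G]
After 2 (swap(9, 1)): [B, G, D, E, I, F, C, J, H, A]
After 3 (rotate_left(3, 8, k=4)): [B, G, D, J, H, E, I, F, C, A]
After 4 (swap(7, 6)): [B, G, D, J, H, E, F, I, C, A]
After 5 (reverse(5, 7)): [B, G, D, J, H, I, F, E, C, A]
After 6 (reverse(4, 8)): [B, G, D, J, C, E, F, I, H, A]
After 7 (rotate_left(4, 6, k=2)): [B, G, D, J, F, C, E, I, H, A]
After 8 (swap(8, 9)): [B, G, D, J, F, C, E, I, A, H]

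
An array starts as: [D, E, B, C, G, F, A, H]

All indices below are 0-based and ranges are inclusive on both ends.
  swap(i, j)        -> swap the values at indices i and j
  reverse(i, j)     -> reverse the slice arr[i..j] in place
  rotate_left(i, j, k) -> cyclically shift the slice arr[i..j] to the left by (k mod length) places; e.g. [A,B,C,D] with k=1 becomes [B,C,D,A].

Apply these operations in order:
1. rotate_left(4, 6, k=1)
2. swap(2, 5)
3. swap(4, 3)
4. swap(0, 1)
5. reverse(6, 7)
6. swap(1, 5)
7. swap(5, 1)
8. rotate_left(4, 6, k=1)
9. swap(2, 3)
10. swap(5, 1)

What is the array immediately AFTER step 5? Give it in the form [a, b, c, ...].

After 1 (rotate_left(4, 6, k=1)): [D, E, B, C, F, A, G, H]
After 2 (swap(2, 5)): [D, E, A, C, F, B, G, H]
After 3 (swap(4, 3)): [D, E, A, F, C, B, G, H]
After 4 (swap(0, 1)): [E, D, A, F, C, B, G, H]
After 5 (reverse(6, 7)): [E, D, A, F, C, B, H, G]

Answer: [E, D, A, F, C, B, H, G]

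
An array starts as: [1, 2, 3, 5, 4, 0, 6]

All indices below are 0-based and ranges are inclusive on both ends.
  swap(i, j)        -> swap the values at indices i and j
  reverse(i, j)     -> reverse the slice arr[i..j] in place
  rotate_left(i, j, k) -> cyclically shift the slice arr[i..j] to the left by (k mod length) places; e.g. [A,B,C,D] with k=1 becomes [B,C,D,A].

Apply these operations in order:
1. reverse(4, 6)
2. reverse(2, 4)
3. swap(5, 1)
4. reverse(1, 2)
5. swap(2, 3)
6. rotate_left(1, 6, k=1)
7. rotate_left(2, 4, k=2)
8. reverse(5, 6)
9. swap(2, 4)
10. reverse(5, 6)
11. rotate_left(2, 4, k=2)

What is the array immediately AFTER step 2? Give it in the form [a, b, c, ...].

Answer: [1, 2, 6, 5, 3, 0, 4]

Derivation:
After 1 (reverse(4, 6)): [1, 2, 3, 5, 6, 0, 4]
After 2 (reverse(2, 4)): [1, 2, 6, 5, 3, 0, 4]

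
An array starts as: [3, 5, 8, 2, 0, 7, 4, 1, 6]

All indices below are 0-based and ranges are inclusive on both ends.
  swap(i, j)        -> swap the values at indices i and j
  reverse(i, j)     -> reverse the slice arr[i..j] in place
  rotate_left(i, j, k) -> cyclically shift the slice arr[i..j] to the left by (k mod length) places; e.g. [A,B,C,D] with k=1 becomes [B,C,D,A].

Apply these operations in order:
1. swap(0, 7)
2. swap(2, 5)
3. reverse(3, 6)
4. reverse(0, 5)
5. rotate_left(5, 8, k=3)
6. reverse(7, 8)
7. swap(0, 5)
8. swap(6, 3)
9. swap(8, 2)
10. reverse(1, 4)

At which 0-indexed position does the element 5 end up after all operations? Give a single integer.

After 1 (swap(0, 7)): [1, 5, 8, 2, 0, 7, 4, 3, 6]
After 2 (swap(2, 5)): [1, 5, 7, 2, 0, 8, 4, 3, 6]
After 3 (reverse(3, 6)): [1, 5, 7, 4, 8, 0, 2, 3, 6]
After 4 (reverse(0, 5)): [0, 8, 4, 7, 5, 1, 2, 3, 6]
After 5 (rotate_left(5, 8, k=3)): [0, 8, 4, 7, 5, 6, 1, 2, 3]
After 6 (reverse(7, 8)): [0, 8, 4, 7, 5, 6, 1, 3, 2]
After 7 (swap(0, 5)): [6, 8, 4, 7, 5, 0, 1, 3, 2]
After 8 (swap(6, 3)): [6, 8, 4, 1, 5, 0, 7, 3, 2]
After 9 (swap(8, 2)): [6, 8, 2, 1, 5, 0, 7, 3, 4]
After 10 (reverse(1, 4)): [6, 5, 1, 2, 8, 0, 7, 3, 4]

Answer: 1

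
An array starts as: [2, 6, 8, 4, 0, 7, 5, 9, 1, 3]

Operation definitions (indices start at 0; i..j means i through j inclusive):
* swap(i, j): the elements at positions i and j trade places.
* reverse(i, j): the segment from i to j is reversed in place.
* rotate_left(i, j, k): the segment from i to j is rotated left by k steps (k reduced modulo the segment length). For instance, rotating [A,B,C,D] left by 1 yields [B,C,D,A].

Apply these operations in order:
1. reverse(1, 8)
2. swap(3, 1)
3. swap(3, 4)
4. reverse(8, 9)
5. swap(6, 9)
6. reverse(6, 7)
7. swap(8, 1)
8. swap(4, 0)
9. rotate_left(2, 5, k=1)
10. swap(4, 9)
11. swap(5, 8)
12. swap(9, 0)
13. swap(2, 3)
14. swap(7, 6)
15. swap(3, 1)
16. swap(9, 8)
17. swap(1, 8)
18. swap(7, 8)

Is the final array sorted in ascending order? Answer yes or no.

Answer: yes

Derivation:
After 1 (reverse(1, 8)): [2, 1, 9, 5, 7, 0, 4, 8, 6, 3]
After 2 (swap(3, 1)): [2, 5, 9, 1, 7, 0, 4, 8, 6, 3]
After 3 (swap(3, 4)): [2, 5, 9, 7, 1, 0, 4, 8, 6, 3]
After 4 (reverse(8, 9)): [2, 5, 9, 7, 1, 0, 4, 8, 3, 6]
After 5 (swap(6, 9)): [2, 5, 9, 7, 1, 0, 6, 8, 3, 4]
After 6 (reverse(6, 7)): [2, 5, 9, 7, 1, 0, 8, 6, 3, 4]
After 7 (swap(8, 1)): [2, 3, 9, 7, 1, 0, 8, 6, 5, 4]
After 8 (swap(4, 0)): [1, 3, 9, 7, 2, 0, 8, 6, 5, 4]
After 9 (rotate_left(2, 5, k=1)): [1, 3, 7, 2, 0, 9, 8, 6, 5, 4]
After 10 (swap(4, 9)): [1, 3, 7, 2, 4, 9, 8, 6, 5, 0]
After 11 (swap(5, 8)): [1, 3, 7, 2, 4, 5, 8, 6, 9, 0]
After 12 (swap(9, 0)): [0, 3, 7, 2, 4, 5, 8, 6, 9, 1]
After 13 (swap(2, 3)): [0, 3, 2, 7, 4, 5, 8, 6, 9, 1]
After 14 (swap(7, 6)): [0, 3, 2, 7, 4, 5, 6, 8, 9, 1]
After 15 (swap(3, 1)): [0, 7, 2, 3, 4, 5, 6, 8, 9, 1]
After 16 (swap(9, 8)): [0, 7, 2, 3, 4, 5, 6, 8, 1, 9]
After 17 (swap(1, 8)): [0, 1, 2, 3, 4, 5, 6, 8, 7, 9]
After 18 (swap(7, 8)): [0, 1, 2, 3, 4, 5, 6, 7, 8, 9]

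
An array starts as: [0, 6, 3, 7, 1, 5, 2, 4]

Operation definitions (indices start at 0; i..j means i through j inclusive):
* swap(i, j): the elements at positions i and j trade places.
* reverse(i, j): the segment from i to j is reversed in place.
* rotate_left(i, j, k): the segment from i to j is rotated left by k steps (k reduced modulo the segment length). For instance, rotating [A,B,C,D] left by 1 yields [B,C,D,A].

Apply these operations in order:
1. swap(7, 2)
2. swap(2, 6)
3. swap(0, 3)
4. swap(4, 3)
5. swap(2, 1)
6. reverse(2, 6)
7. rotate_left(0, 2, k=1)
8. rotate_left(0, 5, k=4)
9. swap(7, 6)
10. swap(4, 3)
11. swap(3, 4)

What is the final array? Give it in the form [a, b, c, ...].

After 1 (swap(7, 2)): [0, 6, 4, 7, 1, 5, 2, 3]
After 2 (swap(2, 6)): [0, 6, 2, 7, 1, 5, 4, 3]
After 3 (swap(0, 3)): [7, 6, 2, 0, 1, 5, 4, 3]
After 4 (swap(4, 3)): [7, 6, 2, 1, 0, 5, 4, 3]
After 5 (swap(2, 1)): [7, 2, 6, 1, 0, 5, 4, 3]
After 6 (reverse(2, 6)): [7, 2, 4, 5, 0, 1, 6, 3]
After 7 (rotate_left(0, 2, k=1)): [2, 4, 7, 5, 0, 1, 6, 3]
After 8 (rotate_left(0, 5, k=4)): [0, 1, 2, 4, 7, 5, 6, 3]
After 9 (swap(7, 6)): [0, 1, 2, 4, 7, 5, 3, 6]
After 10 (swap(4, 3)): [0, 1, 2, 7, 4, 5, 3, 6]
After 11 (swap(3, 4)): [0, 1, 2, 4, 7, 5, 3, 6]

Answer: [0, 1, 2, 4, 7, 5, 3, 6]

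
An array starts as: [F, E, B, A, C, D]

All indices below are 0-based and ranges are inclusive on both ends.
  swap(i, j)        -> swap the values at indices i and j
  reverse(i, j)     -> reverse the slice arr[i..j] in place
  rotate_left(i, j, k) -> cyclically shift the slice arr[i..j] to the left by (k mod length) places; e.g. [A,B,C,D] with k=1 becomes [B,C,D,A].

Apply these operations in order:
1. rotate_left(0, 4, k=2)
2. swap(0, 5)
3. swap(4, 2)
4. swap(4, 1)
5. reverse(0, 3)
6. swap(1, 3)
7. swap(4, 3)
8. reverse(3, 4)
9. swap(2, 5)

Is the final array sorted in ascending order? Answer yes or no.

Answer: no

Derivation:
After 1 (rotate_left(0, 4, k=2)): [B, A, C, F, E, D]
After 2 (swap(0, 5)): [D, A, C, F, E, B]
After 3 (swap(4, 2)): [D, A, E, F, C, B]
After 4 (swap(4, 1)): [D, C, E, F, A, B]
After 5 (reverse(0, 3)): [F, E, C, D, A, B]
After 6 (swap(1, 3)): [F, D, C, E, A, B]
After 7 (swap(4, 3)): [F, D, C, A, E, B]
After 8 (reverse(3, 4)): [F, D, C, E, A, B]
After 9 (swap(2, 5)): [F, D, B, E, A, C]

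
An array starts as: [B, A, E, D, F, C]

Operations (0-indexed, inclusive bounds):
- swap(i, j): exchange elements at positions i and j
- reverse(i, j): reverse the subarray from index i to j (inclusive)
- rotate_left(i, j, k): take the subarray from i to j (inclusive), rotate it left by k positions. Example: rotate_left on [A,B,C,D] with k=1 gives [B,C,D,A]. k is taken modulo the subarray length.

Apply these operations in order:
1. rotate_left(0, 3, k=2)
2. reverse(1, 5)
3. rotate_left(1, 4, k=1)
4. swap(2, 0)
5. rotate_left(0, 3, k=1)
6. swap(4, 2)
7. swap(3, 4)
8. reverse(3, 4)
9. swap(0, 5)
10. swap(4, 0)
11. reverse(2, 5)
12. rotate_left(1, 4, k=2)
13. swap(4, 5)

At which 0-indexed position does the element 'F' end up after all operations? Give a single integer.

After 1 (rotate_left(0, 3, k=2)): [E, D, B, A, F, C]
After 2 (reverse(1, 5)): [E, C, F, A, B, D]
After 3 (rotate_left(1, 4, k=1)): [E, F, A, B, C, D]
After 4 (swap(2, 0)): [A, F, E, B, C, D]
After 5 (rotate_left(0, 3, k=1)): [F, E, B, A, C, D]
After 6 (swap(4, 2)): [F, E, C, A, B, D]
After 7 (swap(3, 4)): [F, E, C, B, A, D]
After 8 (reverse(3, 4)): [F, E, C, A, B, D]
After 9 (swap(0, 5)): [D, E, C, A, B, F]
After 10 (swap(4, 0)): [B, E, C, A, D, F]
After 11 (reverse(2, 5)): [B, E, F, D, A, C]
After 12 (rotate_left(1, 4, k=2)): [B, D, A, E, F, C]
After 13 (swap(4, 5)): [B, D, A, E, C, F]

Answer: 5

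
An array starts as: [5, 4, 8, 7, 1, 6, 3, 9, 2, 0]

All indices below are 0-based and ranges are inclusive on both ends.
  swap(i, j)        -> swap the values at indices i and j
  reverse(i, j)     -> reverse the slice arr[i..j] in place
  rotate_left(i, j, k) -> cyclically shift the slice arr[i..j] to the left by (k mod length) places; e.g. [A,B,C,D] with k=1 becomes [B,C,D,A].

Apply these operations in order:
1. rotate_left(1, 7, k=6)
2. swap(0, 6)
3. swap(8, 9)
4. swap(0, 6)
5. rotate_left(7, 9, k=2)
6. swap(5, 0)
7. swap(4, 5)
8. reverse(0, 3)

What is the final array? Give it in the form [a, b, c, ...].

After 1 (rotate_left(1, 7, k=6)): [5, 9, 4, 8, 7, 1, 6, 3, 2, 0]
After 2 (swap(0, 6)): [6, 9, 4, 8, 7, 1, 5, 3, 2, 0]
After 3 (swap(8, 9)): [6, 9, 4, 8, 7, 1, 5, 3, 0, 2]
After 4 (swap(0, 6)): [5, 9, 4, 8, 7, 1, 6, 3, 0, 2]
After 5 (rotate_left(7, 9, k=2)): [5, 9, 4, 8, 7, 1, 6, 2, 3, 0]
After 6 (swap(5, 0)): [1, 9, 4, 8, 7, 5, 6, 2, 3, 0]
After 7 (swap(4, 5)): [1, 9, 4, 8, 5, 7, 6, 2, 3, 0]
After 8 (reverse(0, 3)): [8, 4, 9, 1, 5, 7, 6, 2, 3, 0]

Answer: [8, 4, 9, 1, 5, 7, 6, 2, 3, 0]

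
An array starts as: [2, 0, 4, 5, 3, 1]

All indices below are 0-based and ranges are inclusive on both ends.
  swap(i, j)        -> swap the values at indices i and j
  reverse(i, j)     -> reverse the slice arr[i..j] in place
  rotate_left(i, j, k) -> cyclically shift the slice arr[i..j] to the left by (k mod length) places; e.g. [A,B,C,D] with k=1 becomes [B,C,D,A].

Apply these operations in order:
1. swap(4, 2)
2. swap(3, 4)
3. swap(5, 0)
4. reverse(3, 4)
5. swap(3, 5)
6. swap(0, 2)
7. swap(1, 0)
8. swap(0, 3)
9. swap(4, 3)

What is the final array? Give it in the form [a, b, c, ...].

After 1 (swap(4, 2)): [2, 0, 3, 5, 4, 1]
After 2 (swap(3, 4)): [2, 0, 3, 4, 5, 1]
After 3 (swap(5, 0)): [1, 0, 3, 4, 5, 2]
After 4 (reverse(3, 4)): [1, 0, 3, 5, 4, 2]
After 5 (swap(3, 5)): [1, 0, 3, 2, 4, 5]
After 6 (swap(0, 2)): [3, 0, 1, 2, 4, 5]
After 7 (swap(1, 0)): [0, 3, 1, 2, 4, 5]
After 8 (swap(0, 3)): [2, 3, 1, 0, 4, 5]
After 9 (swap(4, 3)): [2, 3, 1, 4, 0, 5]

Answer: [2, 3, 1, 4, 0, 5]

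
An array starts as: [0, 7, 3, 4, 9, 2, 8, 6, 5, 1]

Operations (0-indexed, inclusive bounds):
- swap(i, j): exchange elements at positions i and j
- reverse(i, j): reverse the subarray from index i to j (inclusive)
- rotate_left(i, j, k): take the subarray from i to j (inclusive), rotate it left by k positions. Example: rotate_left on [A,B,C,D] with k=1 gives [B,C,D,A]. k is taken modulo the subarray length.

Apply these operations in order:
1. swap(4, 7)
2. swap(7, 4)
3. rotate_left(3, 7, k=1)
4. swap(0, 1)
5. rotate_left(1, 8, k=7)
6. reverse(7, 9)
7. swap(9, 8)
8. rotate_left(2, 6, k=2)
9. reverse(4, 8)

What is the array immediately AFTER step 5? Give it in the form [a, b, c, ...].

Answer: [7, 5, 0, 3, 9, 2, 8, 6, 4, 1]

Derivation:
After 1 (swap(4, 7)): [0, 7, 3, 4, 6, 2, 8, 9, 5, 1]
After 2 (swap(7, 4)): [0, 7, 3, 4, 9, 2, 8, 6, 5, 1]
After 3 (rotate_left(3, 7, k=1)): [0, 7, 3, 9, 2, 8, 6, 4, 5, 1]
After 4 (swap(0, 1)): [7, 0, 3, 9, 2, 8, 6, 4, 5, 1]
After 5 (rotate_left(1, 8, k=7)): [7, 5, 0, 3, 9, 2, 8, 6, 4, 1]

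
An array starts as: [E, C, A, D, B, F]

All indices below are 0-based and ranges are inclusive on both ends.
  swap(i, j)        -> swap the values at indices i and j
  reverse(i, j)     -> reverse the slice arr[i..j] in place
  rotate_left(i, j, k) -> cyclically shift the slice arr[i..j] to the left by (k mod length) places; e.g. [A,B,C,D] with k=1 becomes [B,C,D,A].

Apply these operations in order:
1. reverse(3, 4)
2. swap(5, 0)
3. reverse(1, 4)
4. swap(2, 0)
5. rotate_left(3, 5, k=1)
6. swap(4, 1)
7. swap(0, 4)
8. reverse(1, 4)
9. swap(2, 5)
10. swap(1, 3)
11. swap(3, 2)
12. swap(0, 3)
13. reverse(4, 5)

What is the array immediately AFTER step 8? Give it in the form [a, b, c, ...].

After 1 (reverse(3, 4)): [E, C, A, B, D, F]
After 2 (swap(5, 0)): [F, C, A, B, D, E]
After 3 (reverse(1, 4)): [F, D, B, A, C, E]
After 4 (swap(2, 0)): [B, D, F, A, C, E]
After 5 (rotate_left(3, 5, k=1)): [B, D, F, C, E, A]
After 6 (swap(4, 1)): [B, E, F, C, D, A]
After 7 (swap(0, 4)): [D, E, F, C, B, A]
After 8 (reverse(1, 4)): [D, B, C, F, E, A]

Answer: [D, B, C, F, E, A]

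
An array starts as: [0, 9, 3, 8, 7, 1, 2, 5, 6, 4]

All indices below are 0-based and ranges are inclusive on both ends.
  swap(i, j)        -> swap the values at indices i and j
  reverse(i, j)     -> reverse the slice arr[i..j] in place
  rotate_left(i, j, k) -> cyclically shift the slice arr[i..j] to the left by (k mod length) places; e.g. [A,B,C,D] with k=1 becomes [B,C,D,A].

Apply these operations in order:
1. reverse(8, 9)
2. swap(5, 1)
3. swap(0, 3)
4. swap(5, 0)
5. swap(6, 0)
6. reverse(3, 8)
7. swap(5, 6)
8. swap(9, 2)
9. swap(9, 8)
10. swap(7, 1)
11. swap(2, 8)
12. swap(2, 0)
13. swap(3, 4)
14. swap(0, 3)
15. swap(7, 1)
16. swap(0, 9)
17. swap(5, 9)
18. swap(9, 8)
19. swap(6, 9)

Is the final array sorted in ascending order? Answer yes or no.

After 1 (reverse(8, 9)): [0, 9, 3, 8, 7, 1, 2, 5, 4, 6]
After 2 (swap(5, 1)): [0, 1, 3, 8, 7, 9, 2, 5, 4, 6]
After 3 (swap(0, 3)): [8, 1, 3, 0, 7, 9, 2, 5, 4, 6]
After 4 (swap(5, 0)): [9, 1, 3, 0, 7, 8, 2, 5, 4, 6]
After 5 (swap(6, 0)): [2, 1, 3, 0, 7, 8, 9, 5, 4, 6]
After 6 (reverse(3, 8)): [2, 1, 3, 4, 5, 9, 8, 7, 0, 6]
After 7 (swap(5, 6)): [2, 1, 3, 4, 5, 8, 9, 7, 0, 6]
After 8 (swap(9, 2)): [2, 1, 6, 4, 5, 8, 9, 7, 0, 3]
After 9 (swap(9, 8)): [2, 1, 6, 4, 5, 8, 9, 7, 3, 0]
After 10 (swap(7, 1)): [2, 7, 6, 4, 5, 8, 9, 1, 3, 0]
After 11 (swap(2, 8)): [2, 7, 3, 4, 5, 8, 9, 1, 6, 0]
After 12 (swap(2, 0)): [3, 7, 2, 4, 5, 8, 9, 1, 6, 0]
After 13 (swap(3, 4)): [3, 7, 2, 5, 4, 8, 9, 1, 6, 0]
After 14 (swap(0, 3)): [5, 7, 2, 3, 4, 8, 9, 1, 6, 0]
After 15 (swap(7, 1)): [5, 1, 2, 3, 4, 8, 9, 7, 6, 0]
After 16 (swap(0, 9)): [0, 1, 2, 3, 4, 8, 9, 7, 6, 5]
After 17 (swap(5, 9)): [0, 1, 2, 3, 4, 5, 9, 7, 6, 8]
After 18 (swap(9, 8)): [0, 1, 2, 3, 4, 5, 9, 7, 8, 6]
After 19 (swap(6, 9)): [0, 1, 2, 3, 4, 5, 6, 7, 8, 9]

Answer: yes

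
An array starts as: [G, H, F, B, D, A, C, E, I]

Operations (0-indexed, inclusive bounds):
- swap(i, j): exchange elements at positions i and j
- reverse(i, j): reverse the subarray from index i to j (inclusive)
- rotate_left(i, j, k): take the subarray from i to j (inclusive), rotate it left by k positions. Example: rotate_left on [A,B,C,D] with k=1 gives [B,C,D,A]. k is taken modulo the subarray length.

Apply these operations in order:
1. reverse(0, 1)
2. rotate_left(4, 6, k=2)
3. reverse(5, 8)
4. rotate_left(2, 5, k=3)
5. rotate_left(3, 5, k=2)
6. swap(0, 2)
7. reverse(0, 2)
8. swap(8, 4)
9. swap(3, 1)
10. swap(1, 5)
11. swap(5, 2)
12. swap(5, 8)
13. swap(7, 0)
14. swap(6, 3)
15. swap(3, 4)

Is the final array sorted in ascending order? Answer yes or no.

Answer: yes

Derivation:
After 1 (reverse(0, 1)): [H, G, F, B, D, A, C, E, I]
After 2 (rotate_left(4, 6, k=2)): [H, G, F, B, C, D, A, E, I]
After 3 (reverse(5, 8)): [H, G, F, B, C, I, E, A, D]
After 4 (rotate_left(2, 5, k=3)): [H, G, I, F, B, C, E, A, D]
After 5 (rotate_left(3, 5, k=2)): [H, G, I, C, F, B, E, A, D]
After 6 (swap(0, 2)): [I, G, H, C, F, B, E, A, D]
After 7 (reverse(0, 2)): [H, G, I, C, F, B, E, A, D]
After 8 (swap(8, 4)): [H, G, I, C, D, B, E, A, F]
After 9 (swap(3, 1)): [H, C, I, G, D, B, E, A, F]
After 10 (swap(1, 5)): [H, B, I, G, D, C, E, A, F]
After 11 (swap(5, 2)): [H, B, C, G, D, I, E, A, F]
After 12 (swap(5, 8)): [H, B, C, G, D, F, E, A, I]
After 13 (swap(7, 0)): [A, B, C, G, D, F, E, H, I]
After 14 (swap(6, 3)): [A, B, C, E, D, F, G, H, I]
After 15 (swap(3, 4)): [A, B, C, D, E, F, G, H, I]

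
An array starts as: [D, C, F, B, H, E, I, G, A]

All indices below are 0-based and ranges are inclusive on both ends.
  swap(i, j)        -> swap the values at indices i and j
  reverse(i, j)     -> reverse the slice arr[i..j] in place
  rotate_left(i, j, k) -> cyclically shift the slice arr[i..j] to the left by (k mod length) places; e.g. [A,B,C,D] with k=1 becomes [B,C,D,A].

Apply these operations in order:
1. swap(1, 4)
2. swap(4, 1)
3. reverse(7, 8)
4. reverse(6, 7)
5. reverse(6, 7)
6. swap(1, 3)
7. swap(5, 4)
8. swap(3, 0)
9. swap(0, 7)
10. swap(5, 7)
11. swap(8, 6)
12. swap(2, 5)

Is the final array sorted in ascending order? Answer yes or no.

Answer: yes

Derivation:
After 1 (swap(1, 4)): [D, H, F, B, C, E, I, G, A]
After 2 (swap(4, 1)): [D, C, F, B, H, E, I, G, A]
After 3 (reverse(7, 8)): [D, C, F, B, H, E, I, A, G]
After 4 (reverse(6, 7)): [D, C, F, B, H, E, A, I, G]
After 5 (reverse(6, 7)): [D, C, F, B, H, E, I, A, G]
After 6 (swap(1, 3)): [D, B, F, C, H, E, I, A, G]
After 7 (swap(5, 4)): [D, B, F, C, E, H, I, A, G]
After 8 (swap(3, 0)): [C, B, F, D, E, H, I, A, G]
After 9 (swap(0, 7)): [A, B, F, D, E, H, I, C, G]
After 10 (swap(5, 7)): [A, B, F, D, E, C, I, H, G]
After 11 (swap(8, 6)): [A, B, F, D, E, C, G, H, I]
After 12 (swap(2, 5)): [A, B, C, D, E, F, G, H, I]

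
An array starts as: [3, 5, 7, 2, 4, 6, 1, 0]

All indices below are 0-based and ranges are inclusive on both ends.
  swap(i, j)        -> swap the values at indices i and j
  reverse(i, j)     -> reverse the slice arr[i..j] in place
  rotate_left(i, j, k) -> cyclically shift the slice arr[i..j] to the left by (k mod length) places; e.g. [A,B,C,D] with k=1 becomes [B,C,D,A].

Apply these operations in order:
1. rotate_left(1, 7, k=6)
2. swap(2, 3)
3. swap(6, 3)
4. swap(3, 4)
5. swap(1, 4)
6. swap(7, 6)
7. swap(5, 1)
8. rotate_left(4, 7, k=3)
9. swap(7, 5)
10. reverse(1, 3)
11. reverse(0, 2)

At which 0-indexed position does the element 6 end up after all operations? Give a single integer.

Answer: 6

Derivation:
After 1 (rotate_left(1, 7, k=6)): [3, 0, 5, 7, 2, 4, 6, 1]
After 2 (swap(2, 3)): [3, 0, 7, 5, 2, 4, 6, 1]
After 3 (swap(6, 3)): [3, 0, 7, 6, 2, 4, 5, 1]
After 4 (swap(3, 4)): [3, 0, 7, 2, 6, 4, 5, 1]
After 5 (swap(1, 4)): [3, 6, 7, 2, 0, 4, 5, 1]
After 6 (swap(7, 6)): [3, 6, 7, 2, 0, 4, 1, 5]
After 7 (swap(5, 1)): [3, 4, 7, 2, 0, 6, 1, 5]
After 8 (rotate_left(4, 7, k=3)): [3, 4, 7, 2, 5, 0, 6, 1]
After 9 (swap(7, 5)): [3, 4, 7, 2, 5, 1, 6, 0]
After 10 (reverse(1, 3)): [3, 2, 7, 4, 5, 1, 6, 0]
After 11 (reverse(0, 2)): [7, 2, 3, 4, 5, 1, 6, 0]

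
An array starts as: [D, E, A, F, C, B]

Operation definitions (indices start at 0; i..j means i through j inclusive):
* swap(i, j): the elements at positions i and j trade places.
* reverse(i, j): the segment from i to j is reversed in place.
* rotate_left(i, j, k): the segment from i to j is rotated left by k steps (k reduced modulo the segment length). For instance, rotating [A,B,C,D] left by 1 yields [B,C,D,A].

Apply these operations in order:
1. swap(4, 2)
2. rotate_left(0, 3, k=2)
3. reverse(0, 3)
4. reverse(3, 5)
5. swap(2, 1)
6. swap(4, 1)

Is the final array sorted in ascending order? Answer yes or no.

Answer: no

Derivation:
After 1 (swap(4, 2)): [D, E, C, F, A, B]
After 2 (rotate_left(0, 3, k=2)): [C, F, D, E, A, B]
After 3 (reverse(0, 3)): [E, D, F, C, A, B]
After 4 (reverse(3, 5)): [E, D, F, B, A, C]
After 5 (swap(2, 1)): [E, F, D, B, A, C]
After 6 (swap(4, 1)): [E, A, D, B, F, C]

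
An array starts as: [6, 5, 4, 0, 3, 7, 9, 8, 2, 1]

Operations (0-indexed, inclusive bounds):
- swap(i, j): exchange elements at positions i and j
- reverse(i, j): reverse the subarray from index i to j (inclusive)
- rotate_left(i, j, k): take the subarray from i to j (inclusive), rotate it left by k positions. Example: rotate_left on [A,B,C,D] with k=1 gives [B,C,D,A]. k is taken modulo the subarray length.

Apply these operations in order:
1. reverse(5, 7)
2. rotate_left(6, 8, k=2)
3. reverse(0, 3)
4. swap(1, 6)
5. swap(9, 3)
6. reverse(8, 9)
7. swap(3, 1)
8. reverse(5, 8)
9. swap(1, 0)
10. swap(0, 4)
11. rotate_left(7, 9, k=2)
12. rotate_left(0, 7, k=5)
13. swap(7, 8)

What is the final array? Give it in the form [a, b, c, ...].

After 1 (reverse(5, 7)): [6, 5, 4, 0, 3, 8, 9, 7, 2, 1]
After 2 (rotate_left(6, 8, k=2)): [6, 5, 4, 0, 3, 8, 2, 9, 7, 1]
After 3 (reverse(0, 3)): [0, 4, 5, 6, 3, 8, 2, 9, 7, 1]
After 4 (swap(1, 6)): [0, 2, 5, 6, 3, 8, 4, 9, 7, 1]
After 5 (swap(9, 3)): [0, 2, 5, 1, 3, 8, 4, 9, 7, 6]
After 6 (reverse(8, 9)): [0, 2, 5, 1, 3, 8, 4, 9, 6, 7]
After 7 (swap(3, 1)): [0, 1, 5, 2, 3, 8, 4, 9, 6, 7]
After 8 (reverse(5, 8)): [0, 1, 5, 2, 3, 6, 9, 4, 8, 7]
After 9 (swap(1, 0)): [1, 0, 5, 2, 3, 6, 9, 4, 8, 7]
After 10 (swap(0, 4)): [3, 0, 5, 2, 1, 6, 9, 4, 8, 7]
After 11 (rotate_left(7, 9, k=2)): [3, 0, 5, 2, 1, 6, 9, 7, 4, 8]
After 12 (rotate_left(0, 7, k=5)): [6, 9, 7, 3, 0, 5, 2, 1, 4, 8]
After 13 (swap(7, 8)): [6, 9, 7, 3, 0, 5, 2, 4, 1, 8]

Answer: [6, 9, 7, 3, 0, 5, 2, 4, 1, 8]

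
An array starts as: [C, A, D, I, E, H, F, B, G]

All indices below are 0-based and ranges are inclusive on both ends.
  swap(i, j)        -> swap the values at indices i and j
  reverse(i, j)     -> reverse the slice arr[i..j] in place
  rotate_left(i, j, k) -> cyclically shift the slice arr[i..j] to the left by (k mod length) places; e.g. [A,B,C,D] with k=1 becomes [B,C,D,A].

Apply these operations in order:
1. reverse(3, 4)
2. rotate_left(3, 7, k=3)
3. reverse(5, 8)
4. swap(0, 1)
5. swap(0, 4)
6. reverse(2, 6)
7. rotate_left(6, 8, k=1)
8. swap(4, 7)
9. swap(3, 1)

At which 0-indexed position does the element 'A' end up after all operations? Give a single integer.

After 1 (reverse(3, 4)): [C, A, D, E, I, H, F, B, G]
After 2 (rotate_left(3, 7, k=3)): [C, A, D, F, B, E, I, H, G]
After 3 (reverse(5, 8)): [C, A, D, F, B, G, H, I, E]
After 4 (swap(0, 1)): [A, C, D, F, B, G, H, I, E]
After 5 (swap(0, 4)): [B, C, D, F, A, G, H, I, E]
After 6 (reverse(2, 6)): [B, C, H, G, A, F, D, I, E]
After 7 (rotate_left(6, 8, k=1)): [B, C, H, G, A, F, I, E, D]
After 8 (swap(4, 7)): [B, C, H, G, E, F, I, A, D]
After 9 (swap(3, 1)): [B, G, H, C, E, F, I, A, D]

Answer: 7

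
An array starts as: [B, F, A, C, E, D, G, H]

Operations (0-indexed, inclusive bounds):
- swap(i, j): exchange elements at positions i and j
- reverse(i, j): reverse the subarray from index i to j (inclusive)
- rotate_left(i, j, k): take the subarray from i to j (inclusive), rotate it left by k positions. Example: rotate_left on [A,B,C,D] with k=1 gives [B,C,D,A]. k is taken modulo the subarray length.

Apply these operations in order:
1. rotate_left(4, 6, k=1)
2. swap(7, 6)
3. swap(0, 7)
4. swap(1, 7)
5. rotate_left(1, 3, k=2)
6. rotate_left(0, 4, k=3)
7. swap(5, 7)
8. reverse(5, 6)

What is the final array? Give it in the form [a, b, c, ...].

After 1 (rotate_left(4, 6, k=1)): [B, F, A, C, D, G, E, H]
After 2 (swap(7, 6)): [B, F, A, C, D, G, H, E]
After 3 (swap(0, 7)): [E, F, A, C, D, G, H, B]
After 4 (swap(1, 7)): [E, B, A, C, D, G, H, F]
After 5 (rotate_left(1, 3, k=2)): [E, C, B, A, D, G, H, F]
After 6 (rotate_left(0, 4, k=3)): [A, D, E, C, B, G, H, F]
After 7 (swap(5, 7)): [A, D, E, C, B, F, H, G]
After 8 (reverse(5, 6)): [A, D, E, C, B, H, F, G]

Answer: [A, D, E, C, B, H, F, G]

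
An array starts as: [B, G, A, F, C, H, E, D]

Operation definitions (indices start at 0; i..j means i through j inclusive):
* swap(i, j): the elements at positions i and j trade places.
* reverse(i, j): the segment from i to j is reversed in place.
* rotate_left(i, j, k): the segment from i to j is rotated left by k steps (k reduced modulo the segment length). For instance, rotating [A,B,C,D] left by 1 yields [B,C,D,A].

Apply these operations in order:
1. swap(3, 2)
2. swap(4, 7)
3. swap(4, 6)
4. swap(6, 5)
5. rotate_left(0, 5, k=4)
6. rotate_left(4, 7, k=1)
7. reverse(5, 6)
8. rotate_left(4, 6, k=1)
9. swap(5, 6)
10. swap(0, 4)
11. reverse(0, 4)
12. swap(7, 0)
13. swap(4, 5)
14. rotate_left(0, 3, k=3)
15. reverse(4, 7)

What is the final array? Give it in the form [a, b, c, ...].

Answer: [D, F, G, B, E, H, C, A]

Derivation:
After 1 (swap(3, 2)): [B, G, F, A, C, H, E, D]
After 2 (swap(4, 7)): [B, G, F, A, D, H, E, C]
After 3 (swap(4, 6)): [B, G, F, A, E, H, D, C]
After 4 (swap(6, 5)): [B, G, F, A, E, D, H, C]
After 5 (rotate_left(0, 5, k=4)): [E, D, B, G, F, A, H, C]
After 6 (rotate_left(4, 7, k=1)): [E, D, B, G, A, H, C, F]
After 7 (reverse(5, 6)): [E, D, B, G, A, C, H, F]
After 8 (rotate_left(4, 6, k=1)): [E, D, B, G, C, H, A, F]
After 9 (swap(5, 6)): [E, D, B, G, C, A, H, F]
After 10 (swap(0, 4)): [C, D, B, G, E, A, H, F]
After 11 (reverse(0, 4)): [E, G, B, D, C, A, H, F]
After 12 (swap(7, 0)): [F, G, B, D, C, A, H, E]
After 13 (swap(4, 5)): [F, G, B, D, A, C, H, E]
After 14 (rotate_left(0, 3, k=3)): [D, F, G, B, A, C, H, E]
After 15 (reverse(4, 7)): [D, F, G, B, E, H, C, A]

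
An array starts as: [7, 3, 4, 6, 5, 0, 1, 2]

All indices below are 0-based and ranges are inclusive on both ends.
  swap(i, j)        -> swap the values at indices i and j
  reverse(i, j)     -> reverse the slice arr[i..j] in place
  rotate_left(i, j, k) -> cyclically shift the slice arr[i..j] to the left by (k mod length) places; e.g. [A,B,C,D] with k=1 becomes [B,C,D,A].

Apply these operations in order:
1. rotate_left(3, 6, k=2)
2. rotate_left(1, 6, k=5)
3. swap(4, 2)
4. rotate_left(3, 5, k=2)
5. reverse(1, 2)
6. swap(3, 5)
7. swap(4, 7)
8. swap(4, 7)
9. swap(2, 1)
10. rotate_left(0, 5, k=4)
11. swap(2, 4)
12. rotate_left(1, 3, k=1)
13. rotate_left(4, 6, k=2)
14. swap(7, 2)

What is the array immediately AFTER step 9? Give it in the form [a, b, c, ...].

After 1 (rotate_left(3, 6, k=2)): [7, 3, 4, 0, 1, 6, 5, 2]
After 2 (rotate_left(1, 6, k=5)): [7, 5, 3, 4, 0, 1, 6, 2]
After 3 (swap(4, 2)): [7, 5, 0, 4, 3, 1, 6, 2]
After 4 (rotate_left(3, 5, k=2)): [7, 5, 0, 1, 4, 3, 6, 2]
After 5 (reverse(1, 2)): [7, 0, 5, 1, 4, 3, 6, 2]
After 6 (swap(3, 5)): [7, 0, 5, 3, 4, 1, 6, 2]
After 7 (swap(4, 7)): [7, 0, 5, 3, 2, 1, 6, 4]
After 8 (swap(4, 7)): [7, 0, 5, 3, 4, 1, 6, 2]
After 9 (swap(2, 1)): [7, 5, 0, 3, 4, 1, 6, 2]

Answer: [7, 5, 0, 3, 4, 1, 6, 2]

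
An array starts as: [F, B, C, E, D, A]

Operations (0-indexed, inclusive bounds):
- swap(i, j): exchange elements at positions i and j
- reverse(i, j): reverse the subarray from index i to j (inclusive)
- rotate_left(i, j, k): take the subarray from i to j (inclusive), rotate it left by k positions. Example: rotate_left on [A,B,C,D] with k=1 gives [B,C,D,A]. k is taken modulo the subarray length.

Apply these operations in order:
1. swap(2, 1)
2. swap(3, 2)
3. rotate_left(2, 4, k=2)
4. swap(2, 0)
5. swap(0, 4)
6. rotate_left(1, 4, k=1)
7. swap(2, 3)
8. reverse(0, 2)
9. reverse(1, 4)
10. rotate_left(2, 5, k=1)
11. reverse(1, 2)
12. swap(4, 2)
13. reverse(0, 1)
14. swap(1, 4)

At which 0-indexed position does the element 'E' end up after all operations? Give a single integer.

After 1 (swap(2, 1)): [F, C, B, E, D, A]
After 2 (swap(3, 2)): [F, C, E, B, D, A]
After 3 (rotate_left(2, 4, k=2)): [F, C, D, E, B, A]
After 4 (swap(2, 0)): [D, C, F, E, B, A]
After 5 (swap(0, 4)): [B, C, F, E, D, A]
After 6 (rotate_left(1, 4, k=1)): [B, F, E, D, C, A]
After 7 (swap(2, 3)): [B, F, D, E, C, A]
After 8 (reverse(0, 2)): [D, F, B, E, C, A]
After 9 (reverse(1, 4)): [D, C, E, B, F, A]
After 10 (rotate_left(2, 5, k=1)): [D, C, B, F, A, E]
After 11 (reverse(1, 2)): [D, B, C, F, A, E]
After 12 (swap(4, 2)): [D, B, A, F, C, E]
After 13 (reverse(0, 1)): [B, D, A, F, C, E]
After 14 (swap(1, 4)): [B, C, A, F, D, E]

Answer: 5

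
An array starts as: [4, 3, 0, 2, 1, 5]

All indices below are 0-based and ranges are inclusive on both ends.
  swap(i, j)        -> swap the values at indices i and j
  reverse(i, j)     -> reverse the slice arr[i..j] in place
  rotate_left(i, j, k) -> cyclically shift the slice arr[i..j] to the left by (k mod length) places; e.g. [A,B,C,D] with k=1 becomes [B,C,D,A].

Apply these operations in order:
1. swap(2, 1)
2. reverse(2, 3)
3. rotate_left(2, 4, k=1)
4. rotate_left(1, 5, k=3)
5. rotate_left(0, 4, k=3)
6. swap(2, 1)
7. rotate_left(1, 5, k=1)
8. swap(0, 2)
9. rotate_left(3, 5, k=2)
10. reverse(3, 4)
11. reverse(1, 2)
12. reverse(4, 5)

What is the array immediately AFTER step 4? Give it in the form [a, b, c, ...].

Answer: [4, 2, 5, 0, 3, 1]

Derivation:
After 1 (swap(2, 1)): [4, 0, 3, 2, 1, 5]
After 2 (reverse(2, 3)): [4, 0, 2, 3, 1, 5]
After 3 (rotate_left(2, 4, k=1)): [4, 0, 3, 1, 2, 5]
After 4 (rotate_left(1, 5, k=3)): [4, 2, 5, 0, 3, 1]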